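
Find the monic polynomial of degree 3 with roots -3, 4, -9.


A monic polynomial with roots -3, 4, -9 is:
p(x) = (x + 3)(x - 4)(x + 9)
After multiplying by (x + 3): x + 3
After multiplying by (x - 4): x^2 - x - 12
After multiplying by (x + 9): x^3 + 8x^2 - 21x - 108

x^3 + 8x^2 - 21x - 108


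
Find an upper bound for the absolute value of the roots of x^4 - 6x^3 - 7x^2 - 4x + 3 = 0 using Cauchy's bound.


Cauchy's bound: all roots r satisfy |r| <= 1 + max(|a_i/a_n|) for i = 0,...,n-1
where a_n is the leading coefficient.

Coefficients: [1, -6, -7, -4, 3]
Leading coefficient a_n = 1
Ratios |a_i/a_n|: 6, 7, 4, 3
Maximum ratio: 7
Cauchy's bound: |r| <= 1 + 7 = 8

Upper bound = 8


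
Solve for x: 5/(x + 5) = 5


Multiply both sides by (x + 5): 5 = 5(x + 5)
Distribute: 5 = 5x + 25
5x = 5 - 25 = -20
x = -4

x = -4


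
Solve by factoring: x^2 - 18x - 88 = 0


We need two numbers that multiply to -88 and add to -18.
Those numbers are -22 and 4 (since (-22) * 4 = -88 and (-22) + 4 = -18).
So x^2 - 18x - 88 = (x - 22)(x + 4) = 0
Setting each factor to zero: x = 22 or x = -4

x = -4, x = 22


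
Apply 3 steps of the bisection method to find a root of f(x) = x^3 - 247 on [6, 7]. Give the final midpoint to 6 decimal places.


f(x) = x^3 - 247
f(6) = -31 < 0
f(7) = 96 > 0

Step 1: midpoint = (6.000000 + 7.000000)/2 = 6.500000
  f(6.500000) = 27.625000
  f(mid) > 0, so root is in [6.000000, 6.500000]

Step 2: midpoint = (6.000000 + 6.500000)/2 = 6.250000
  f(6.250000) = -2.859375
  f(mid) < 0, so root is in [6.250000, 6.500000]

Step 3: midpoint = (6.250000 + 6.500000)/2 = 6.375000
  f(6.375000) = 12.083984
  f(mid) > 0, so root is in [6.250000, 6.375000]

midpoint = 6.375000


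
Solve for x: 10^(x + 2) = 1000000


Express both sides with the same base.
1000000 = 10^6
Since the bases match, equate exponents: x + 2 = 6
So x = 6 - (2) = 4

x = 4


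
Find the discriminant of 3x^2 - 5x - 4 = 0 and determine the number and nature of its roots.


For ax^2 + bx + c = 0, discriminant D = b^2 - 4ac
Here a = 3, b = -5, c = -4
D = (-5)^2 - 4(3)(-4) = 25 + 48 = 73

D = 73 > 0 but not a perfect square
The equation has 2 distinct real irrational roots.

Discriminant = 73, 2 distinct real irrational roots


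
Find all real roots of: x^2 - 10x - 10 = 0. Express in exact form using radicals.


Using the quadratic formula: x = (-b ± sqrt(b^2 - 4ac)) / (2a)
Here a = 1, b = -10, c = -10
Discriminant = b^2 - 4ac = (-10)^2 - 4(1)(-10) = 100 + 40 = 140
Since discriminant = 140 > 0, there are two real roots.
x = (10 ± 2*sqrt(35)) / 2
Simplifying: x = 5 ± sqrt(35)
Numerically: x ≈ 10.9161 or x ≈ -0.9161

x = 5 + sqrt(35) or x = 5 - sqrt(35)


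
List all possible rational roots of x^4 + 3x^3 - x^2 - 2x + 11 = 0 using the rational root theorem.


Rational root theorem: possible roots are ±p/q where:
  p divides the constant term (11): p ∈ {1, 11}
  q divides the leading coefficient (1): q ∈ {1}

All possible rational roots: -11, -1, 1, 11

-11, -1, 1, 11


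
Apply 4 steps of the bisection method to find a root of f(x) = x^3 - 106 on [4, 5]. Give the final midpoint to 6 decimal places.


f(x) = x^3 - 106
f(4) = -42 < 0
f(5) = 19 > 0

Step 1: midpoint = (4.000000 + 5.000000)/2 = 4.500000
  f(4.500000) = -14.875000
  f(mid) < 0, so root is in [4.500000, 5.000000]

Step 2: midpoint = (4.500000 + 5.000000)/2 = 4.750000
  f(4.750000) = 1.171875
  f(mid) > 0, so root is in [4.500000, 4.750000]

Step 3: midpoint = (4.500000 + 4.750000)/2 = 4.625000
  f(4.625000) = -7.068359
  f(mid) < 0, so root is in [4.625000, 4.750000]

Step 4: midpoint = (4.625000 + 4.750000)/2 = 4.687500
  f(4.687500) = -3.003174
  f(mid) < 0, so root is in [4.687500, 4.750000]

midpoint = 4.687500


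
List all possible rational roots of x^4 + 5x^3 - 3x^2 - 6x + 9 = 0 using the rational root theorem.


Rational root theorem: possible roots are ±p/q where:
  p divides the constant term (9): p ∈ {1, 3, 9}
  q divides the leading coefficient (1): q ∈ {1}

All possible rational roots: -9, -3, -1, 1, 3, 9

-9, -3, -1, 1, 3, 9


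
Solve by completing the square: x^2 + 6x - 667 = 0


Start: x^2 + 6x - 667 = 0
Move constant: x^2 + 6x = 667
Half of 6 is 3, squared is 9
Add 9 to both sides: x^2 + 6x + 9 = 676
(x + 3)^2 = 676
x + 3 = ±26
x = -3 + 26 = 23 or x = -3 - 26 = -29

x = -29, x = 23


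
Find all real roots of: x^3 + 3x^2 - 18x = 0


The constant term is 0, so x = 0 is a root. Factor out x:
  x(x^2 + 3x - 18) = 0
Solve the quadratic x^2 + 3x - 18 = 0: discriminant = 3^2 - 4(1)(-18) = 9 + 72 = 81.
sqrt(81) = 9, so x = (-3 ± 9)/2: x = 3 or x = -6.

x = -6, x = 0, x = 3


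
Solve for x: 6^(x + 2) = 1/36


Express both sides with the same base.
1/36 = 6^(-2)
Since the bases match, equate exponents: x + 2 = -2
So x = -2 - (2) = -4

x = -4


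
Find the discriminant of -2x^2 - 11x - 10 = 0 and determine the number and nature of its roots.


For ax^2 + bx + c = 0, discriminant D = b^2 - 4ac
Here a = -2, b = -11, c = -10
D = (-11)^2 - 4(-2)(-10) = 121 - 80 = 41

D = 41 > 0 but not a perfect square
The equation has 2 distinct real irrational roots.

Discriminant = 41, 2 distinct real irrational roots


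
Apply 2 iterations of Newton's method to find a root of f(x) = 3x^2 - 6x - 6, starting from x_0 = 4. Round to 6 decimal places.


Newton's method: x_(n+1) = x_n - f(x_n)/f'(x_n)
f(x) = 3x^2 - 6x - 6
f'(x) = 6x - 6

Iteration 1:
  f(4.000000) = 18.000000
  f'(4.000000) = 18.000000
  x_1 = 4.000000 - (18.000000)/(18.000000) = 3.000000

Iteration 2:
  f(3.000000) = 3.000000
  f'(3.000000) = 12.000000
  x_2 = 3.000000 - (3.000000)/(12.000000) = 2.750000

x_2 = 2.750000


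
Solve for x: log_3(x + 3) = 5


Convert to exponential form: x + 3 = 3^5 = 243
x = 243 - 3 = 240
Check: log_3(240 + 3) = log_3(243) = log_3(243) = 5 ✓

x = 240


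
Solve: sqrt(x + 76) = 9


Square both sides: x + 76 = 9^2 = 81
x = 81 - 76 = 5
x = 5
Check: sqrt(1*5 + 76) = sqrt(81) = 9 ✓

x = 5


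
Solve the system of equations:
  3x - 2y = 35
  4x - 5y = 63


Using Cramer's rule:
Determinant D = (3)(-5) - (4)(-2) = -15 + 8 = -7
Dx = (35)(-5) - (63)(-2) = -175 + 126 = -49
Dy = (3)(63) - (4)(35) = 189 - 140 = 49
x = Dx/D = -49/-7 = 7
y = Dy/D = 49/-7 = -7

x = 7, y = -7


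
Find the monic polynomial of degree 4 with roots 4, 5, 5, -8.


A monic polynomial with roots 4, 5, 5, -8 is:
p(x) = (x - 4)(x - 5)(x - 5)(x + 8)
After multiplying by (x - 4): x - 4
After multiplying by (x - 5): x^2 - 9x + 20
After multiplying by (x - 5): x^3 - 14x^2 + 65x - 100
After multiplying by (x + 8): x^4 - 6x^3 - 47x^2 + 420x - 800

x^4 - 6x^3 - 47x^2 + 420x - 800


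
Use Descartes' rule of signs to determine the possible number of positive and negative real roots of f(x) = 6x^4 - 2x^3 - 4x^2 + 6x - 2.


Descartes' rule of signs:

For positive roots, count sign changes in f(x) = 6x^4 - 2x^3 - 4x^2 + 6x - 2:
Signs of coefficients: +, -, -, +, -
Number of sign changes: 3
Possible positive real roots: 3, 1

For negative roots, examine f(-x) = 6x^4 + 2x^3 - 4x^2 - 6x - 2:
Signs of coefficients: +, +, -, -, -
Number of sign changes: 1
Possible negative real roots: 1

Positive roots: 3 or 1; Negative roots: 1


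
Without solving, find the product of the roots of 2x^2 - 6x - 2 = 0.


By Vieta's formulas for ax^2 + bx + c = 0:
  Sum of roots = -b/a
  Product of roots = c/a

Here a = 2, b = -6, c = -2
Sum = -(-6)/2 = 3
Product = -2/2 = -1

Product = -1


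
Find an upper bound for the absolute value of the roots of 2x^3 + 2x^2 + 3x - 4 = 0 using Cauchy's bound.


Cauchy's bound: all roots r satisfy |r| <= 1 + max(|a_i/a_n|) for i = 0,...,n-1
where a_n is the leading coefficient.

Coefficients: [2, 2, 3, -4]
Leading coefficient a_n = 2
Ratios |a_i/a_n|: 1, 3/2, 2
Maximum ratio: 2
Cauchy's bound: |r| <= 1 + 2 = 3

Upper bound = 3


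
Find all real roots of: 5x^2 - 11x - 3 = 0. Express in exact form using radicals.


Using the quadratic formula: x = (-b ± sqrt(b^2 - 4ac)) / (2a)
Here a = 5, b = -11, c = -3
Discriminant = b^2 - 4ac = (-11)^2 - 4(5)(-3) = 121 + 60 = 181
Since discriminant = 181 > 0, there are two real roots.
x = (11 ± sqrt(181)) / 10
Numerically: x ≈ 2.4454 or x ≈ -0.2454

x = (11 + sqrt(181)) / 10 or x = (11 - sqrt(181)) / 10


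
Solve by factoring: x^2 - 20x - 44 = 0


We need two numbers that multiply to -44 and add to -20.
Those numbers are -22 and 2 (since (-22) * 2 = -44 and (-22) + 2 = -20).
So x^2 - 20x - 44 = (x - 22)(x + 2) = 0
Setting each factor to zero: x = 22 or x = -2

x = -2, x = 22


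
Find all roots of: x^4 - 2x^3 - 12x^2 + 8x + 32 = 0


Let p(x) = x^4 - 2x^3 - 12x^2 + 8x + 32. By the rational root theorem (leading coefficient 1), any rational root is an integer divisor of 32: try ±1, ±2, ... in turn.
Test x = 1: value = 27 ≠ 0.
Test x = -1: value = 15 ≠ 0.
Test x = 2: value = 0 ✓, so (x - 2) is a factor.
Synthetic division by (x - 2): bring down 1; 1(2) - 2 = 0; 0(2) - 12 = -12; (-12)(2) + 8 = -16; (-16)(2) + 32 = 0 → quotient x^3 - 12x - 16, remainder 0.
Continue with the quotient x^3 - 12x - 16 (candidates must divide 16; re-test x = 2 first in case it repeats).
Test x = 2: value = -32 ≠ 0.
Test x = -2: value = 0 ✓, so (x + 2) is a factor.
Synthetic division by (x + 2): bring down 1; 1(-2) + 0 = -2; (-2)(-2) - 12 = -8; (-8)(-2) - 16 = 0 → quotient x^2 - 2x - 8, remainder 0.
Solve the quadratic x^2 - 2x - 8 = 0: discriminant = (-2)^2 - 4(1)(-8) = 4 + 32 = 36.
sqrt(36) = 6, so x = (2 ± 6)/2: x = 4 or x = -2.
Collecting all roots found:

x = -2 (multiplicity 2), x = 2, x = 4


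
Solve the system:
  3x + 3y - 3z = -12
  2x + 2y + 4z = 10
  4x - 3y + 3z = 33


Using Cramer's rule. Expand each determinant along the first row.
D  = 3*[2*3 - 4*(-3)] - 3*[2*3 - 4*4] + (-3)*[2*(-3) - 2*4]
  = 3*(18) - 3*(-10) + (-3)*(-14) = 126
Dx = (-12)*[2*3 - 4*(-3)] - 3*[10*3 - 4*33] + (-3)*[10*(-3) - 2*33]
  = (-12)*(18) - 3*(-102) + (-3)*(-96) = 378
Dy = 3*[10*3 - 4*33] - (-12)*[2*3 - 4*4] + (-3)*[2*33 - 10*4]
  = 3*(-102) - (-12)*(-10) + (-3)*(26) = -504
Dz = 3*[2*33 - 10*(-3)] - 3*[2*33 - 10*4] + (-12)*[2*(-3) - 2*4]
  = 3*(96) - 3*(26) + (-12)*(-14) = 378
x = Dx/D = 378/126 = 3, y = Dy/D = -504/126 = -4, z = Dz/D = 378/126 = 3
Check eq1: (3)(3) + (3)(-4) + (-3)(3) = -12 = -12 ✓
Check eq2: (2)(3) + (2)(-4) + (4)(3) = 10 = 10 ✓
Check eq3: (4)(3) + (-3)(-4) + (3)(3) = 33 = 33 ✓

x = 3, y = -4, z = 3


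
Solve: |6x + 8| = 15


An absolute value equation |expr| = 15 gives two cases:
Case 1: 6x + 8 = 15
  6x = 7, so x = 7/6
Case 2: 6x + 8 = -15
  6x = -23, so x = -23/6

x = -23/6, x = 7/6


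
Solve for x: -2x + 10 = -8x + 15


Starting with: -2x + 10 = -8x + 15
Move all x terms to left: (-2 + 8)x = 15 - 10
Simplify: 6x = 5
Divide both sides by 6: x = 5/6

x = 5/6


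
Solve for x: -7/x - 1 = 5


Subtract -1 from both sides: -7/x = 6
Multiply both sides by x: -7 = 6 * x
Divide by 6: x = -7/6

x = -7/6


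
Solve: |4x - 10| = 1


An absolute value equation |expr| = 1 gives two cases:
Case 1: 4x - 10 = 1
  4x = 11, so x = 11/4
Case 2: 4x - 10 = -1
  4x = 9, so x = 9/4

x = 9/4, x = 11/4


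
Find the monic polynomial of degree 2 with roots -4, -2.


A monic polynomial with roots -4, -2 is:
p(x) = (x + 4)(x + 2)
After multiplying by (x + 4): x + 4
After multiplying by (x + 2): x^2 + 6x + 8

x^2 + 6x + 8


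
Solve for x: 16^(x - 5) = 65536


Express both sides with the same base.
65536 = 16^4
Since the bases match, equate exponents: x - 5 = 4
So x = 4 - (-5) = 9

x = 9


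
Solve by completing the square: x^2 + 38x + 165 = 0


Start: x^2 + 38x + 165 = 0
Move constant: x^2 + 38x = -165
Half of 38 is 19, squared is 361
Add 361 to both sides: x^2 + 38x + 361 = 196
(x + 19)^2 = 196
x + 19 = ±14
x = -19 + 14 = -5 or x = -19 - 14 = -33

x = -33, x = -5


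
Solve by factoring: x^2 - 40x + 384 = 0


We need two numbers that multiply to 384 and add to -40.
Those numbers are -24 and -16 (since (-24) * (-16) = 384 and (-24) + (-16) = -40).
So x^2 - 40x + 384 = (x - 24)(x - 16) = 0
Setting each factor to zero: x = 24 or x = 16

x = 16, x = 24


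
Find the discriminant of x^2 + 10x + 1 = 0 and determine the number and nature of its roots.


For ax^2 + bx + c = 0, discriminant D = b^2 - 4ac
Here a = 1, b = 10, c = 1
D = (10)^2 - 4(1)(1) = 100 - 4 = 96

D = 96 > 0 but not a perfect square
The equation has 2 distinct real irrational roots.

Discriminant = 96, 2 distinct real irrational roots


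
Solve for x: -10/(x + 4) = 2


Multiply both sides by (x + 4): -10 = 2(x + 4)
Distribute: -10 = 2x + 8
2x = -10 - 8 = -18
x = -9

x = -9


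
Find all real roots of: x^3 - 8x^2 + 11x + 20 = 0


Let p(x) = x^3 - 8x^2 + 11x + 20. By the rational root theorem (leading coefficient 1), any rational root is an integer divisor of 20: try ±1, ±2, ... in turn.
Test x = 1: value = 24 ≠ 0.
Test x = -1: value = 0 ✓, so (x + 1) is a factor.
Synthetic division by (x + 1): bring down 1; 1(-1) - 8 = -9; (-9)(-1) + 11 = 20; 20(-1) + 20 = 0 → quotient x^2 - 9x + 20, remainder 0.
Solve the quadratic x^2 - 9x + 20 = 0: discriminant = (-9)^2 - 4(1)(20) = 81 - 80 = 1.
sqrt(1) = 1, so x = (9 ± 1)/2: x = 5 or x = 4.

x = -1, x = 4, x = 5


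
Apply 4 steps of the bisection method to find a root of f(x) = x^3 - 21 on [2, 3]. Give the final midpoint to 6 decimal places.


f(x) = x^3 - 21
f(2) = -13 < 0
f(3) = 6 > 0

Step 1: midpoint = (2.000000 + 3.000000)/2 = 2.500000
  f(2.500000) = -5.375000
  f(mid) < 0, so root is in [2.500000, 3.000000]

Step 2: midpoint = (2.500000 + 3.000000)/2 = 2.750000
  f(2.750000) = -0.203125
  f(mid) < 0, so root is in [2.750000, 3.000000]

Step 3: midpoint = (2.750000 + 3.000000)/2 = 2.875000
  f(2.875000) = 2.763672
  f(mid) > 0, so root is in [2.750000, 2.875000]

Step 4: midpoint = (2.750000 + 2.875000)/2 = 2.812500
  f(2.812500) = 1.247314
  f(mid) > 0, so root is in [2.750000, 2.812500]

midpoint = 2.812500


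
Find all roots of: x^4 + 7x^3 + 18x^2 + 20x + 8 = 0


Let p(x) = x^4 + 7x^3 + 18x^2 + 20x + 8. By the rational root theorem (leading coefficient 1), any rational root is an integer divisor of 8: try ±1, ±2, ... in turn.
Test x = 1: value = 54 ≠ 0.
Test x = -1: value = 0 ✓, so (x + 1) is a factor.
Synthetic division by (x + 1): bring down 1; 1(-1) + 7 = 6; 6(-1) + 18 = 12; 12(-1) + 20 = 8; 8(-1) + 8 = 0 → quotient x^3 + 6x^2 + 12x + 8, remainder 0.
Continue with the quotient x^3 + 6x^2 + 12x + 8 (candidates must divide 8; re-test x = -1 first in case it repeats).
Test x = -1: value = 1 ≠ 0.
Test x = 2: value = 64 ≠ 0.
Test x = -2: value = 0 ✓, so (x + 2) is a factor.
Synthetic division by (x + 2): bring down 1; 1(-2) + 6 = 4; 4(-2) + 12 = 4; 4(-2) + 8 = 0 → quotient x^2 + 4x + 4, remainder 0.
Solve the quadratic x^2 + 4x + 4 = 0: discriminant = 4^2 - 4(1)(4) = 16 - 16 = 0.
Discriminant = 0, so a double root: x = -4/2 = -2.
Collecting all roots found:

x = -2 (multiplicity 3), x = -1


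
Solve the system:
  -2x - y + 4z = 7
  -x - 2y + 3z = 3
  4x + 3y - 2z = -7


Using Cramer's rule. Expand each determinant along the first row.
D  = (-2)*[(-2)*(-2) - 3*3] - (-1)*[(-1)*(-2) - 3*4] + 4*[(-1)*3 - (-2)*4]
  = (-2)*(-5) - (-1)*(-10) + 4*(5) = 20
Dx = 7*[(-2)*(-2) - 3*3] - (-1)*[3*(-2) - 3*(-7)] + 4*[3*3 - (-2)*(-7)]
  = 7*(-5) - (-1)*(15) + 4*(-5) = -40
Dy = (-2)*[3*(-2) - 3*(-7)] - 7*[(-1)*(-2) - 3*4] + 4*[(-1)*(-7) - 3*4]
  = (-2)*(15) - 7*(-10) + 4*(-5) = 20
Dz = (-2)*[(-2)*(-7) - 3*3] - (-1)*[(-1)*(-7) - 3*4] + 7*[(-1)*3 - (-2)*4]
  = (-2)*(5) - (-1)*(-5) + 7*(5) = 20
x = Dx/D = -40/20 = -2, y = Dy/D = 20/20 = 1, z = Dz/D = 20/20 = 1
Check eq1: (-2)(-2) + (-1)(1) + (4)(1) = 7 = 7 ✓
Check eq2: (-1)(-2) + (-2)(1) + (3)(1) = 3 = 3 ✓
Check eq3: (4)(-2) + (3)(1) + (-2)(1) = -7 = -7 ✓

x = -2, y = 1, z = 1


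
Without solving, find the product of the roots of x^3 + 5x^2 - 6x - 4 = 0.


By Vieta's formulas for x^3 + bx^2 + cx + d = 0:
  r1 + r2 + r3 = -b/a = -5
  r1*r2 + r1*r3 + r2*r3 = c/a = -6
  r1*r2*r3 = -d/a = 4


Product = 4


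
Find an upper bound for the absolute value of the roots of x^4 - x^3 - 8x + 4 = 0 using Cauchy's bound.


Cauchy's bound: all roots r satisfy |r| <= 1 + max(|a_i/a_n|) for i = 0,...,n-1
where a_n is the leading coefficient.

Coefficients: [1, -1, 0, -8, 4]
Leading coefficient a_n = 1
Ratios |a_i/a_n|: 1, 0, 8, 4
Maximum ratio: 8
Cauchy's bound: |r| <= 1 + 8 = 9

Upper bound = 9


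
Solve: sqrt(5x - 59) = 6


Square both sides: 5x - 59 = 6^2 = 36
5x = 36 + 59 = 95
x = 19
Check: sqrt(5*19 - 59) = sqrt(36) = 6 ✓

x = 19


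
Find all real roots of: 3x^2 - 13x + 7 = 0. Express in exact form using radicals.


Using the quadratic formula: x = (-b ± sqrt(b^2 - 4ac)) / (2a)
Here a = 3, b = -13, c = 7
Discriminant = b^2 - 4ac = (-13)^2 - 4(3)(7) = 169 - 84 = 85
Since discriminant = 85 > 0, there are two real roots.
x = (13 ± sqrt(85)) / 6
Numerically: x ≈ 3.7033 or x ≈ 0.6301

x = (13 + sqrt(85)) / 6 or x = (13 - sqrt(85)) / 6


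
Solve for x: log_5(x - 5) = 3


Convert to exponential form: x - 5 = 5^3 = 125
x = 125 + 5 = 130
Check: log_5(130 - 5) = log_5(125) = log_5(125) = 3 ✓

x = 130


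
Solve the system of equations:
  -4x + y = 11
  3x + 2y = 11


Using Cramer's rule:
Determinant D = (-4)(2) - (3)(1) = -8 - 3 = -11
Dx = (11)(2) - (11)(1) = 22 - 11 = 11
Dy = (-4)(11) - (3)(11) = -44 - 33 = -77
x = Dx/D = 11/-11 = -1
y = Dy/D = -77/-11 = 7

x = -1, y = 7


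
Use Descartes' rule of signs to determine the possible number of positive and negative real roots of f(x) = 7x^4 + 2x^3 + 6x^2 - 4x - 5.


Descartes' rule of signs:

For positive roots, count sign changes in f(x) = 7x^4 + 2x^3 + 6x^2 - 4x - 5:
Signs of coefficients: +, +, +, -, -
Number of sign changes: 1
Possible positive real roots: 1

For negative roots, examine f(-x) = 7x^4 - 2x^3 + 6x^2 + 4x - 5:
Signs of coefficients: +, -, +, +, -
Number of sign changes: 3
Possible negative real roots: 3, 1

Positive roots: 1; Negative roots: 3 or 1


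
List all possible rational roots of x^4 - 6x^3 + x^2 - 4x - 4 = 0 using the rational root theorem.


Rational root theorem: possible roots are ±p/q where:
  p divides the constant term (-4): p ∈ {1, 2, 4}
  q divides the leading coefficient (1): q ∈ {1}

All possible rational roots: -4, -2, -1, 1, 2, 4

-4, -2, -1, 1, 2, 4


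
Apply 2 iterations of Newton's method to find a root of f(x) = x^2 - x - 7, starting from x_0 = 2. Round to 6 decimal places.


Newton's method: x_(n+1) = x_n - f(x_n)/f'(x_n)
f(x) = x^2 - x - 7
f'(x) = 2x - 1

Iteration 1:
  f(2.000000) = -5.000000
  f'(2.000000) = 3.000000
  x_1 = 2.000000 - (-5.000000)/(3.000000) = 3.666667

Iteration 2:
  f(3.666667) = 2.777778
  f'(3.666667) = 6.333333
  x_2 = 3.666667 - (2.777778)/(6.333333) = 3.228070

x_2 = 3.228070


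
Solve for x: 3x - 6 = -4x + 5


Starting with: 3x - 6 = -4x + 5
Move all x terms to left: (3 + 4)x = 5 + 6
Simplify: 7x = 11
Divide both sides by 7: x = 11/7

x = 11/7


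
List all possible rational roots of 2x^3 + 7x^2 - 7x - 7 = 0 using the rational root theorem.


Rational root theorem: possible roots are ±p/q where:
  p divides the constant term (-7): p ∈ {1, 7}
  q divides the leading coefficient (2): q ∈ {1, 2}

All possible rational roots: -7, -7/2, -1, -1/2, 1/2, 1, 7/2, 7

-7, -7/2, -1, -1/2, 1/2, 1, 7/2, 7


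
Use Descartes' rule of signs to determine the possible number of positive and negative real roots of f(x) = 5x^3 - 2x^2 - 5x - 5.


Descartes' rule of signs:

For positive roots, count sign changes in f(x) = 5x^3 - 2x^2 - 5x - 5:
Signs of coefficients: +, -, -, -
Number of sign changes: 1
Possible positive real roots: 1

For negative roots, examine f(-x) = -5x^3 - 2x^2 + 5x - 5:
Signs of coefficients: -, -, +, -
Number of sign changes: 2
Possible negative real roots: 2, 0

Positive roots: 1; Negative roots: 2 or 0


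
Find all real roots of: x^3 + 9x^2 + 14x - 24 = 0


Let p(x) = x^3 + 9x^2 + 14x - 24. By the rational root theorem (leading coefficient 1), any rational root is an integer divisor of 24: try ±1, ±2, ... in turn.
Test x = 1: value = 0 ✓, so (x - 1) is a factor.
Synthetic division by (x - 1): bring down 1; 1(1) + 9 = 10; 10(1) + 14 = 24; 24(1) - 24 = 0 → quotient x^2 + 10x + 24, remainder 0.
Solve the quadratic x^2 + 10x + 24 = 0: discriminant = 10^2 - 4(1)(24) = 100 - 96 = 4.
sqrt(4) = 2, so x = (-10 ± 2)/2: x = -4 or x = -6.

x = -6, x = -4, x = 1


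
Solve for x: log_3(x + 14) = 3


Convert to exponential form: x + 14 = 3^3 = 27
x = 27 - 14 = 13
Check: log_3(13 + 14) = log_3(27) = log_3(27) = 3 ✓

x = 13


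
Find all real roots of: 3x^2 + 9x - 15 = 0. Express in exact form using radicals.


Using the quadratic formula: x = (-b ± sqrt(b^2 - 4ac)) / (2a)
Here a = 3, b = 9, c = -15
Discriminant = b^2 - 4ac = 9^2 - 4(3)(-15) = 81 + 180 = 261
Since discriminant = 261 > 0, there are two real roots.
x = (-9 ± 3*sqrt(29)) / 6
Simplifying: x = (-3 ± sqrt(29)) / 2
Numerically: x ≈ 1.1926 or x ≈ -4.1926

x = (-3 + sqrt(29)) / 2 or x = (-3 - sqrt(29)) / 2


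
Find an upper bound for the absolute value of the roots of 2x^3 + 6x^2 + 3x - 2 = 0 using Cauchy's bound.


Cauchy's bound: all roots r satisfy |r| <= 1 + max(|a_i/a_n|) for i = 0,...,n-1
where a_n is the leading coefficient.

Coefficients: [2, 6, 3, -2]
Leading coefficient a_n = 2
Ratios |a_i/a_n|: 3, 3/2, 1
Maximum ratio: 3
Cauchy's bound: |r| <= 1 + 3 = 4

Upper bound = 4


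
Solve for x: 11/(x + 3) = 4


Multiply both sides by (x + 3): 11 = 4(x + 3)
Distribute: 11 = 4x + 12
4x = 11 - 12 = -1
x = -1/4

x = -1/4


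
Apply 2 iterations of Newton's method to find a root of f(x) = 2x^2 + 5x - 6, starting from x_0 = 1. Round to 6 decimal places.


Newton's method: x_(n+1) = x_n - f(x_n)/f'(x_n)
f(x) = 2x^2 + 5x - 6
f'(x) = 4x + 5

Iteration 1:
  f(1.000000) = 1.000000
  f'(1.000000) = 9.000000
  x_1 = 1.000000 - (1.000000)/(9.000000) = 0.888889

Iteration 2:
  f(0.888889) = 0.024691
  f'(0.888889) = 8.555556
  x_2 = 0.888889 - (0.024691)/(8.555556) = 0.886003

x_2 = 0.886003


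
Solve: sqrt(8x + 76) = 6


Square both sides: 8x + 76 = 6^2 = 36
8x = 36 - 76 = -40
x = -5
Check: sqrt(8*(-5) + 76) = sqrt(36) = 6 ✓

x = -5


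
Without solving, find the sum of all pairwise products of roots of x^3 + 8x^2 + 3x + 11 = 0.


By Vieta's formulas for x^3 + bx^2 + cx + d = 0:
  r1 + r2 + r3 = -b/a = -8
  r1*r2 + r1*r3 + r2*r3 = c/a = 3
  r1*r2*r3 = -d/a = -11


Sum of pairwise products = 3


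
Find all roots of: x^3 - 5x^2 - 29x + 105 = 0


Let p(x) = x^3 - 5x^2 - 29x + 105. By the rational root theorem (leading coefficient 1), any rational root is an integer divisor of 105: try ±1, ±2, ... in turn.
Test x = 1: value = 72 ≠ 0.
Test x = -1: value = 128 ≠ 0.
Test x = 3: value = 0 ✓, so (x - 3) is a factor.
Synthetic division by (x - 3): bring down 1; 1(3) - 5 = -2; (-2)(3) - 29 = -35; (-35)(3) + 105 = 0 → quotient x^2 - 2x - 35, remainder 0.
Solve the quadratic x^2 - 2x - 35 = 0: discriminant = (-2)^2 - 4(1)(-35) = 4 + 140 = 144.
sqrt(144) = 12, so x = (2 ± 12)/2: x = 7 or x = -5.
Collecting all roots found:

x = -5, x = 3, x = 7


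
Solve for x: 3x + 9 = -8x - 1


Starting with: 3x + 9 = -8x - 1
Move all x terms to left: (3 + 8)x = -1 - 9
Simplify: 11x = -10
Divide both sides by 11: x = -10/11

x = -10/11


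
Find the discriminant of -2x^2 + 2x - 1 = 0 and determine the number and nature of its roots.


For ax^2 + bx + c = 0, discriminant D = b^2 - 4ac
Here a = -2, b = 2, c = -1
D = (2)^2 - 4(-2)(-1) = 4 - 8 = -4

D = -4 < 0
The equation has no real roots (2 complex conjugate roots).

Discriminant = -4, no real roots (2 complex conjugate roots)


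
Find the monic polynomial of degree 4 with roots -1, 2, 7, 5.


A monic polynomial with roots -1, 2, 7, 5 is:
p(x) = (x + 1)(x - 2)(x - 7)(x - 5)
After multiplying by (x + 1): x + 1
After multiplying by (x - 2): x^2 - x - 2
After multiplying by (x - 7): x^3 - 8x^2 + 5x + 14
After multiplying by (x - 5): x^4 - 13x^3 + 45x^2 - 11x - 70

x^4 - 13x^3 + 45x^2 - 11x - 70


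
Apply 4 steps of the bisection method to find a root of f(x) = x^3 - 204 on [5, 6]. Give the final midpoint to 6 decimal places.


f(x) = x^3 - 204
f(5) = -79 < 0
f(6) = 12 > 0

Step 1: midpoint = (5.000000 + 6.000000)/2 = 5.500000
  f(5.500000) = -37.625000
  f(mid) < 0, so root is in [5.500000, 6.000000]

Step 2: midpoint = (5.500000 + 6.000000)/2 = 5.750000
  f(5.750000) = -13.890625
  f(mid) < 0, so root is in [5.750000, 6.000000]

Step 3: midpoint = (5.750000 + 6.000000)/2 = 5.875000
  f(5.875000) = -1.220703
  f(mid) < 0, so root is in [5.875000, 6.000000]

Step 4: midpoint = (5.875000 + 6.000000)/2 = 5.937500
  f(5.937500) = 5.320068
  f(mid) > 0, so root is in [5.875000, 5.937500]

midpoint = 5.937500


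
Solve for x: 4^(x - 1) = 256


Express both sides with the same base.
256 = 4^4
Since the bases match, equate exponents: x - 1 = 4
So x = 4 - (-1) = 5

x = 5


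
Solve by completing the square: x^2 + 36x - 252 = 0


Start: x^2 + 36x - 252 = 0
Move constant: x^2 + 36x = 252
Half of 36 is 18, squared is 324
Add 324 to both sides: x^2 + 36x + 324 = 576
(x + 18)^2 = 576
x + 18 = ±24
x = -18 + 24 = 6 or x = -18 - 24 = -42

x = -42, x = 6


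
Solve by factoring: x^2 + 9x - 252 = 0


We need two numbers that multiply to -252 and add to 9.
Those numbers are -12 and 21 (since (-12) * 21 = -252 and (-12) + 21 = 9).
So x^2 + 9x - 252 = (x - 12)(x + 21) = 0
Setting each factor to zero: x = 12 or x = -21

x = -21, x = 12


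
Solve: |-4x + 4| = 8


An absolute value equation |expr| = 8 gives two cases:
Case 1: -4x + 4 = 8
  -4x = 4, so x = -1
Case 2: -4x + 4 = -8
  -4x = -12, so x = 3

x = -1, x = 3


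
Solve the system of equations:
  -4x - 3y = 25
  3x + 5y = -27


Using Cramer's rule:
Determinant D = (-4)(5) - (3)(-3) = -20 + 9 = -11
Dx = (25)(5) - (-27)(-3) = 125 - 81 = 44
Dy = (-4)(-27) - (3)(25) = 108 - 75 = 33
x = Dx/D = 44/-11 = -4
y = Dy/D = 33/-11 = -3

x = -4, y = -3


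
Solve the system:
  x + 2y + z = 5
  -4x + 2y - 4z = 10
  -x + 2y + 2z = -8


Using Cramer's rule. Expand each determinant along the first row.
D  = 1*[2*2 - (-4)*2] - 2*[(-4)*2 - (-4)*(-1)] + 1*[(-4)*2 - 2*(-1)]
  = 1*(12) - 2*(-12) + 1*(-6) = 30
Dx = 5*[2*2 - (-4)*2] - 2*[10*2 - (-4)*(-8)] + 1*[10*2 - 2*(-8)]
  = 5*(12) - 2*(-12) + 1*(36) = 120
Dy = 1*[10*2 - (-4)*(-8)] - 5*[(-4)*2 - (-4)*(-1)] + 1*[(-4)*(-8) - 10*(-1)]
  = 1*(-12) - 5*(-12) + 1*(42) = 90
Dz = 1*[2*(-8) - 10*2] - 2*[(-4)*(-8) - 10*(-1)] + 5*[(-4)*2 - 2*(-1)]
  = 1*(-36) - 2*(42) + 5*(-6) = -150
x = Dx/D = 120/30 = 4, y = Dy/D = 90/30 = 3, z = Dz/D = -150/30 = -5
Check eq1: (1)(4) + (2)(3) + (1)(-5) = 5 = 5 ✓
Check eq2: (-4)(4) + (2)(3) + (-4)(-5) = 10 = 10 ✓
Check eq3: (-1)(4) + (2)(3) + (2)(-5) = -8 = -8 ✓

x = 4, y = 3, z = -5


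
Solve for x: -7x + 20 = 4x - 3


Starting with: -7x + 20 = 4x - 3
Move all x terms to left: (-7 - 4)x = -3 - 20
Simplify: -11x = -23
Divide both sides by -11: x = 23/11

x = 23/11


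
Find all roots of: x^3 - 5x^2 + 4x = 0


The constant term is 0, so x = 0 is a root. Factor out x:
  x^2 - 5x + 4 = 0
Solve the quadratic x^2 - 5x + 4 = 0: discriminant = (-5)^2 - 4(1)(4) = 25 - 16 = 9.
sqrt(9) = 3, so x = (5 ± 3)/2: x = 4 or x = 1.
Collecting all roots found:

x = 0, x = 1, x = 4


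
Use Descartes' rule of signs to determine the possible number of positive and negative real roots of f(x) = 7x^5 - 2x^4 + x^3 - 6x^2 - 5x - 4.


Descartes' rule of signs:

For positive roots, count sign changes in f(x) = 7x^5 - 2x^4 + x^3 - 6x^2 - 5x - 4:
Signs of coefficients: +, -, +, -, -, -
Number of sign changes: 3
Possible positive real roots: 3, 1

For negative roots, examine f(-x) = -7x^5 - 2x^4 - x^3 - 6x^2 + 5x - 4:
Signs of coefficients: -, -, -, -, +, -
Number of sign changes: 2
Possible negative real roots: 2, 0

Positive roots: 3 or 1; Negative roots: 2 or 0


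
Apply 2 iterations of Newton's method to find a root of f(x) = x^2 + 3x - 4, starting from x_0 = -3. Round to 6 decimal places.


Newton's method: x_(n+1) = x_n - f(x_n)/f'(x_n)
f(x) = x^2 + 3x - 4
f'(x) = 2x + 3

Iteration 1:
  f(-3.000000) = -4.000000
  f'(-3.000000) = -3.000000
  x_1 = -3.000000 - (-4.000000)/(-3.000000) = -4.333333

Iteration 2:
  f(-4.333333) = 1.777778
  f'(-4.333333) = -5.666667
  x_2 = -4.333333 - (1.777778)/(-5.666667) = -4.019608

x_2 = -4.019608


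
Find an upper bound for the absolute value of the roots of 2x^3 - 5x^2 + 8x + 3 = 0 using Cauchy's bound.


Cauchy's bound: all roots r satisfy |r| <= 1 + max(|a_i/a_n|) for i = 0,...,n-1
where a_n is the leading coefficient.

Coefficients: [2, -5, 8, 3]
Leading coefficient a_n = 2
Ratios |a_i/a_n|: 5/2, 4, 3/2
Maximum ratio: 4
Cauchy's bound: |r| <= 1 + 4 = 5

Upper bound = 5


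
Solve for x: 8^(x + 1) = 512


Express both sides with the same base.
512 = 8^3
Since the bases match, equate exponents: x + 1 = 3
So x = 3 - (1) = 2

x = 2


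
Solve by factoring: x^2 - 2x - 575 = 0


We need two numbers that multiply to -575 and add to -2.
Those numbers are -25 and 23 (since (-25) * 23 = -575 and (-25) + 23 = -2).
So x^2 - 2x - 575 = (x - 25)(x + 23) = 0
Setting each factor to zero: x = 25 or x = -23

x = -23, x = 25


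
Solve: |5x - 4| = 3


An absolute value equation |expr| = 3 gives two cases:
Case 1: 5x - 4 = 3
  5x = 7, so x = 7/5
Case 2: 5x - 4 = -3
  5x = 1, so x = 1/5

x = 1/5, x = 7/5


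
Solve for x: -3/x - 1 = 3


Subtract -1 from both sides: -3/x = 4
Multiply both sides by x: -3 = 4 * x
Divide by 4: x = -3/4

x = -3/4


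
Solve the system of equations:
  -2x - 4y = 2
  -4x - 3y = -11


Using Cramer's rule:
Determinant D = (-2)(-3) - (-4)(-4) = 6 - 16 = -10
Dx = (2)(-3) - (-11)(-4) = -6 - 44 = -50
Dy = (-2)(-11) - (-4)(2) = 22 + 8 = 30
x = Dx/D = -50/-10 = 5
y = Dy/D = 30/-10 = -3

x = 5, y = -3


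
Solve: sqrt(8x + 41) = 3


Square both sides: 8x + 41 = 3^2 = 9
8x = 9 - 41 = -32
x = -4
Check: sqrt(8*(-4) + 41) = sqrt(9) = 3 ✓

x = -4


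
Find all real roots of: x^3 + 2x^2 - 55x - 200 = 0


Let p(x) = x^3 + 2x^2 - 55x - 200. By the rational root theorem (leading coefficient 1), any rational root is an integer divisor of 200: try ±1, ±2, ... in turn.
Test x = 1: value = -252 ≠ 0.
Test x = -1: value = -144 ≠ 0.
Test x = 2: value = -294 ≠ 0.
Test x = -2: value = -90 ≠ 0.
Test x = 4: value = -324 ≠ 0.
Test x = -4: value = -12 ≠ 0.
Test x = 5: value = -300 ≠ 0.
Test x = -5: value = 0 ✓, so (x + 5) is a factor.
Synthetic division by (x + 5): bring down 1; 1(-5) + 2 = -3; (-3)(-5) - 55 = -40; (-40)(-5) - 200 = 0 → quotient x^2 - 3x - 40, remainder 0.
Solve the quadratic x^2 - 3x - 40 = 0: discriminant = (-3)^2 - 4(1)(-40) = 9 + 160 = 169.
sqrt(169) = 13, so x = (3 ± 13)/2: x = 8 or x = -5.

x = -5 (multiplicity 2), x = 8


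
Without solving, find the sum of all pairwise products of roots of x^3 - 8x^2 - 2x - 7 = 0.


By Vieta's formulas for x^3 + bx^2 + cx + d = 0:
  r1 + r2 + r3 = -b/a = 8
  r1*r2 + r1*r3 + r2*r3 = c/a = -2
  r1*r2*r3 = -d/a = 7


Sum of pairwise products = -2


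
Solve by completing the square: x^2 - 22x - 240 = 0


Start: x^2 - 22x - 240 = 0
Move constant: x^2 - 22x = 240
Half of -22 is -11, squared is 121
Add 121 to both sides: x^2 - 22x + 121 = 361
(x - 11)^2 = 361
x - 11 = ±19
x = 11 + 19 = 30 or x = 11 - 19 = -8

x = -8, x = 30


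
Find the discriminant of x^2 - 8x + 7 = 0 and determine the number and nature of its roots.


For ax^2 + bx + c = 0, discriminant D = b^2 - 4ac
Here a = 1, b = -8, c = 7
D = (-8)^2 - 4(1)(7) = 64 - 28 = 36

D = 36 > 0 and is a perfect square (sqrt = 6)
The equation has 2 distinct real rational roots.

Discriminant = 36, 2 distinct real rational roots


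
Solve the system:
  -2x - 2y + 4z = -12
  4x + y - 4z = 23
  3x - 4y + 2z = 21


Using Cramer's rule. Expand each determinant along the first row.
D  = (-2)*[1*2 - (-4)*(-4)] - (-2)*[4*2 - (-4)*3] + 4*[4*(-4) - 1*3]
  = (-2)*(-14) - (-2)*(20) + 4*(-19) = -8
Dx = (-12)*[1*2 - (-4)*(-4)] - (-2)*[23*2 - (-4)*21] + 4*[23*(-4) - 1*21]
  = (-12)*(-14) - (-2)*(130) + 4*(-113) = -24
Dy = (-2)*[23*2 - (-4)*21] - (-12)*[4*2 - (-4)*3] + 4*[4*21 - 23*3]
  = (-2)*(130) - (-12)*(20) + 4*(15) = 40
Dz = (-2)*[1*21 - 23*(-4)] - (-2)*[4*21 - 23*3] + (-12)*[4*(-4) - 1*3]
  = (-2)*(113) - (-2)*(15) + (-12)*(-19) = 32
x = Dx/D = -24/-8 = 3, y = Dy/D = 40/-8 = -5, z = Dz/D = 32/-8 = -4
Check eq1: (-2)(3) + (-2)(-5) + (4)(-4) = -12 = -12 ✓
Check eq2: (4)(3) + (1)(-5) + (-4)(-4) = 23 = 23 ✓
Check eq3: (3)(3) + (-4)(-5) + (2)(-4) = 21 = 21 ✓

x = 3, y = -5, z = -4


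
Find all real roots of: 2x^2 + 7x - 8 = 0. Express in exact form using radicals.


Using the quadratic formula: x = (-b ± sqrt(b^2 - 4ac)) / (2a)
Here a = 2, b = 7, c = -8
Discriminant = b^2 - 4ac = 7^2 - 4(2)(-8) = 49 + 64 = 113
Since discriminant = 113 > 0, there are two real roots.
x = (-7 ± sqrt(113)) / 4
Numerically: x ≈ 0.9075 or x ≈ -4.4075

x = (-7 + sqrt(113)) / 4 or x = (-7 - sqrt(113)) / 4


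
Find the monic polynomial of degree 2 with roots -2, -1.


A monic polynomial with roots -2, -1 is:
p(x) = (x + 2)(x + 1)
After multiplying by (x + 2): x + 2
After multiplying by (x + 1): x^2 + 3x + 2

x^2 + 3x + 2


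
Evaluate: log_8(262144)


We need the exponent such that 8^? = 262144
8^6 = 262144
Therefore log_8(262144) = 6

6


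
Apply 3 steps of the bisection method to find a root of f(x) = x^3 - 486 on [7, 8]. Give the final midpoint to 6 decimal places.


f(x) = x^3 - 486
f(7) = -143 < 0
f(8) = 26 > 0

Step 1: midpoint = (7.000000 + 8.000000)/2 = 7.500000
  f(7.500000) = -64.125000
  f(mid) < 0, so root is in [7.500000, 8.000000]

Step 2: midpoint = (7.500000 + 8.000000)/2 = 7.750000
  f(7.750000) = -20.515625
  f(mid) < 0, so root is in [7.750000, 8.000000]

Step 3: midpoint = (7.750000 + 8.000000)/2 = 7.875000
  f(7.875000) = 2.373047
  f(mid) > 0, so root is in [7.750000, 7.875000]

midpoint = 7.875000


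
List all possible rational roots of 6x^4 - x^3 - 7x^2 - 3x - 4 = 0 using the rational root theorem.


Rational root theorem: possible roots are ±p/q where:
  p divides the constant term (-4): p ∈ {1, 2, 4}
  q divides the leading coefficient (6): q ∈ {1, 2, 3, 6}

All possible rational roots: -4, -2, -4/3, -1, -2/3, -1/2, -1/3, -1/6, 1/6, 1/3, 1/2, 2/3, 1, 4/3, 2, 4

-4, -2, -4/3, -1, -2/3, -1/2, -1/3, -1/6, 1/6, 1/3, 1/2, 2/3, 1, 4/3, 2, 4


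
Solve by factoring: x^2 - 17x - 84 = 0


We need two numbers that multiply to -84 and add to -17.
Those numbers are 4 and -21 (since 4 * (-21) = -84 and 4 + (-21) = -17).
So x^2 - 17x - 84 = (x + 4)(x - 21) = 0
Setting each factor to zero: x = -4 or x = 21

x = -4, x = 21


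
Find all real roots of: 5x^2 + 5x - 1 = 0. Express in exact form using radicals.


Using the quadratic formula: x = (-b ± sqrt(b^2 - 4ac)) / (2a)
Here a = 5, b = 5, c = -1
Discriminant = b^2 - 4ac = 5^2 - 4(5)(-1) = 25 + 20 = 45
Since discriminant = 45 > 0, there are two real roots.
x = (-5 ± 3*sqrt(5)) / 10
Numerically: x ≈ 0.1708 or x ≈ -1.1708

x = (-5 + 3*sqrt(5)) / 10 or x = (-5 - 3*sqrt(5)) / 10


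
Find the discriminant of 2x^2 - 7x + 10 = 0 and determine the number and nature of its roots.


For ax^2 + bx + c = 0, discriminant D = b^2 - 4ac
Here a = 2, b = -7, c = 10
D = (-7)^2 - 4(2)(10) = 49 - 80 = -31

D = -31 < 0
The equation has no real roots (2 complex conjugate roots).

Discriminant = -31, no real roots (2 complex conjugate roots)


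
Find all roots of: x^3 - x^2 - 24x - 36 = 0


Let p(x) = x^3 - x^2 - 24x - 36. By the rational root theorem (leading coefficient 1), any rational root is an integer divisor of 36: try ±1, ±2, ... in turn.
Test x = 1: value = -60 ≠ 0.
Test x = -1: value = -14 ≠ 0.
Test x = 2: value = -80 ≠ 0.
Test x = -2: value = 0 ✓, so (x + 2) is a factor.
Synthetic division by (x + 2): bring down 1; 1(-2) - 1 = -3; (-3)(-2) - 24 = -18; (-18)(-2) - 36 = 0 → quotient x^2 - 3x - 18, remainder 0.
Solve the quadratic x^2 - 3x - 18 = 0: discriminant = (-3)^2 - 4(1)(-18) = 9 + 72 = 81.
sqrt(81) = 9, so x = (3 ± 9)/2: x = 6 or x = -3.
Collecting all roots found:

x = -3, x = -2, x = 6


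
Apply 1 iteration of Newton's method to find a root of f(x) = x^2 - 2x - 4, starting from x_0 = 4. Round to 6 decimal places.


Newton's method: x_(n+1) = x_n - f(x_n)/f'(x_n)
f(x) = x^2 - 2x - 4
f'(x) = 2x - 2

Iteration 1:
  f(4.000000) = 4.000000
  f'(4.000000) = 6.000000
  x_1 = 4.000000 - (4.000000)/(6.000000) = 3.333333

x_1 = 3.333333


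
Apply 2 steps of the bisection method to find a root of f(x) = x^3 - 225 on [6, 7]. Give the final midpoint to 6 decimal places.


f(x) = x^3 - 225
f(6) = -9 < 0
f(7) = 118 > 0

Step 1: midpoint = (6.000000 + 7.000000)/2 = 6.500000
  f(6.500000) = 49.625000
  f(mid) > 0, so root is in [6.000000, 6.500000]

Step 2: midpoint = (6.000000 + 6.500000)/2 = 6.250000
  f(6.250000) = 19.140625
  f(mid) > 0, so root is in [6.000000, 6.250000]

midpoint = 6.250000


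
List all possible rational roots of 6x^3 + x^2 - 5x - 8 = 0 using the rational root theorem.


Rational root theorem: possible roots are ±p/q where:
  p divides the constant term (-8): p ∈ {1, 2, 4, 8}
  q divides the leading coefficient (6): q ∈ {1, 2, 3, 6}

All possible rational roots: -8, -4, -8/3, -2, -4/3, -1, -2/3, -1/2, -1/3, -1/6, 1/6, 1/3, 1/2, 2/3, 1, 4/3, 2, 8/3, 4, 8

-8, -4, -8/3, -2, -4/3, -1, -2/3, -1/2, -1/3, -1/6, 1/6, 1/3, 1/2, 2/3, 1, 4/3, 2, 8/3, 4, 8


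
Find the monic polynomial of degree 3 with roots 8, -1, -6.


A monic polynomial with roots 8, -1, -6 is:
p(x) = (x - 8)(x + 1)(x + 6)
After multiplying by (x - 8): x - 8
After multiplying by (x + 1): x^2 - 7x - 8
After multiplying by (x + 6): x^3 - x^2 - 50x - 48

x^3 - x^2 - 50x - 48


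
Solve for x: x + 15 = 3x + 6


Starting with: x + 15 = 3x + 6
Move all x terms to left: (1 - 3)x = 6 - 15
Simplify: -2x = -9
Divide both sides by -2: x = 9/2

x = 9/2


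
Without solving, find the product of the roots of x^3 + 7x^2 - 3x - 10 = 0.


By Vieta's formulas for x^3 + bx^2 + cx + d = 0:
  r1 + r2 + r3 = -b/a = -7
  r1*r2 + r1*r3 + r2*r3 = c/a = -3
  r1*r2*r3 = -d/a = 10


Product = 10


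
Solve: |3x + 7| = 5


An absolute value equation |expr| = 5 gives two cases:
Case 1: 3x + 7 = 5
  3x = -2, so x = -2/3
Case 2: 3x + 7 = -5
  3x = -12, so x = -4

x = -4, x = -2/3


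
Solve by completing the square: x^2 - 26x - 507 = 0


Start: x^2 - 26x - 507 = 0
Move constant: x^2 - 26x = 507
Half of -26 is -13, squared is 169
Add 169 to both sides: x^2 - 26x + 169 = 676
(x - 13)^2 = 676
x - 13 = ±26
x = 13 + 26 = 39 or x = 13 - 26 = -13

x = -13, x = 39


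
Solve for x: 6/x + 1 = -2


Subtract 1 from both sides: 6/x = -3
Multiply both sides by x: 6 = -3 * x
Divide by -3: x = -2

x = -2


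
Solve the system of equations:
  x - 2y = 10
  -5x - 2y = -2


Using Cramer's rule:
Determinant D = (1)(-2) - (-5)(-2) = -2 - 10 = -12
Dx = (10)(-2) - (-2)(-2) = -20 - 4 = -24
Dy = (1)(-2) - (-5)(10) = -2 + 50 = 48
x = Dx/D = -24/-12 = 2
y = Dy/D = 48/-12 = -4

x = 2, y = -4


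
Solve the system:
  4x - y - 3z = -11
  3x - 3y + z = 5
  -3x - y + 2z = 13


Using Cramer's rule. Expand each determinant along the first row.
D  = 4*[(-3)*2 - 1*(-1)] - (-1)*[3*2 - 1*(-3)] + (-3)*[3*(-1) - (-3)*(-3)]
  = 4*(-5) - (-1)*(9) + (-3)*(-12) = 25
Dx = (-11)*[(-3)*2 - 1*(-1)] - (-1)*[5*2 - 1*13] + (-3)*[5*(-1) - (-3)*13]
  = (-11)*(-5) - (-1)*(-3) + (-3)*(34) = -50
Dy = 4*[5*2 - 1*13] - (-11)*[3*2 - 1*(-3)] + (-3)*[3*13 - 5*(-3)]
  = 4*(-3) - (-11)*(9) + (-3)*(54) = -75
Dz = 4*[(-3)*13 - 5*(-1)] - (-1)*[3*13 - 5*(-3)] + (-11)*[3*(-1) - (-3)*(-3)]
  = 4*(-34) - (-1)*(54) + (-11)*(-12) = 50
x = Dx/D = -50/25 = -2, y = Dy/D = -75/25 = -3, z = Dz/D = 50/25 = 2
Check eq1: (4)(-2) + (-1)(-3) + (-3)(2) = -11 = -11 ✓
Check eq2: (3)(-2) + (-3)(-3) + (1)(2) = 5 = 5 ✓
Check eq3: (-3)(-2) + (-1)(-3) + (2)(2) = 13 = 13 ✓

x = -2, y = -3, z = 2
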